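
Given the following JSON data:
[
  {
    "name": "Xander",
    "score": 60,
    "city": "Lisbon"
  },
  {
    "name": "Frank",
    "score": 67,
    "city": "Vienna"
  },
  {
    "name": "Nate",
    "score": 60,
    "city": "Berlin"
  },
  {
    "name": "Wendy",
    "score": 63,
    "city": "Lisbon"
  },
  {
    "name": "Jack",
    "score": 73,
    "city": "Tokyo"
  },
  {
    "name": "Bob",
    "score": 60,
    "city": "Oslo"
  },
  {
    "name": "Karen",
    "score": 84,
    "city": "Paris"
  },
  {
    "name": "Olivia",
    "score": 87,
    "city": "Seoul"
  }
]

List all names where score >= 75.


Filtering records where score >= 75:
  Xander (score=60) -> no
  Frank (score=67) -> no
  Nate (score=60) -> no
  Wendy (score=63) -> no
  Jack (score=73) -> no
  Bob (score=60) -> no
  Karen (score=84) -> YES
  Olivia (score=87) -> YES


ANSWER: Karen, Olivia


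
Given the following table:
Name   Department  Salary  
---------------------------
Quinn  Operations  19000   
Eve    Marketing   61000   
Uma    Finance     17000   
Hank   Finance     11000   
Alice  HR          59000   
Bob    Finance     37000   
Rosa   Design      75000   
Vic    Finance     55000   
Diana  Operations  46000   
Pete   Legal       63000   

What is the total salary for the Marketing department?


Marketing department members:
  Eve: 61000
Total = 61000 = 61000

ANSWER: 61000


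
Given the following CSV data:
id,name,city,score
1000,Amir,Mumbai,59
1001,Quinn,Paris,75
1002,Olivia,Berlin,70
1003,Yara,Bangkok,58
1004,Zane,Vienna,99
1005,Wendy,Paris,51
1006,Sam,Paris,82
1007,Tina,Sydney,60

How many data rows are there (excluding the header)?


Counting rows (excluding header):
Header: id,name,city,score
Data rows: 8

ANSWER: 8


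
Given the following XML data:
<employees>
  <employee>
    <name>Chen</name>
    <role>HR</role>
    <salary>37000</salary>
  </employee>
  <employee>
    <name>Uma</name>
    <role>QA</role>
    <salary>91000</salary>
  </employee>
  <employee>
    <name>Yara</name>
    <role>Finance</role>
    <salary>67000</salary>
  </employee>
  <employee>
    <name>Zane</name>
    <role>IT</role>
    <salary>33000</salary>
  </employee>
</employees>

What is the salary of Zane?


Searching for <employee> with <name>Zane</name>
Found at position 4
<salary>33000</salary>

ANSWER: 33000


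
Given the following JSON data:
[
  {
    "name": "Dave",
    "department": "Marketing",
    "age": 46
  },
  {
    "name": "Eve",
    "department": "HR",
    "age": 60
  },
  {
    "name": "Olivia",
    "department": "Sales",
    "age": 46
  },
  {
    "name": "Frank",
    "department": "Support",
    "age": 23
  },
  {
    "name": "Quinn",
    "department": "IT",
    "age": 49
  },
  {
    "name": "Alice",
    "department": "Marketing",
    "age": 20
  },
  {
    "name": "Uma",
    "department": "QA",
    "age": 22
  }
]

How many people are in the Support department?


Scanning records for department = Support
  Record 3: Frank
Count: 1

ANSWER: 1


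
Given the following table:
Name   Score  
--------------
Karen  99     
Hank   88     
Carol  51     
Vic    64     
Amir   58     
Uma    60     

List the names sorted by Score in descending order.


Sorting by Score (descending):
  Karen: 99
  Hank: 88
  Vic: 64
  Uma: 60
  Amir: 58
  Carol: 51


ANSWER: Karen, Hank, Vic, Uma, Amir, Carol


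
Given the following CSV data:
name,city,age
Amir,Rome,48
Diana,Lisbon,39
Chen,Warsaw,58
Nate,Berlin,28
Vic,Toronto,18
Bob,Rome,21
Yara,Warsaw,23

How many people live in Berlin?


Scanning city column for 'Berlin':
  Row 4: Nate -> MATCH
Total matches: 1

ANSWER: 1


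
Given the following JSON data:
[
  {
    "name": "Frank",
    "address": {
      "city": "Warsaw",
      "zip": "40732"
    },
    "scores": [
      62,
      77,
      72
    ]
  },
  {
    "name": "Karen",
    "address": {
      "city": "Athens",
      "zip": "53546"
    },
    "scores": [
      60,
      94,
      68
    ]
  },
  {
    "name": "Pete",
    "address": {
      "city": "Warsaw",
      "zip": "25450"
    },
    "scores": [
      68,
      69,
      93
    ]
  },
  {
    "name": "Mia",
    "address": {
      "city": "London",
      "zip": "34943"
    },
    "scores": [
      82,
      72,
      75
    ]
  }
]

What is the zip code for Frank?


Path: records[0].address.zip
Value: 40732

ANSWER: 40732


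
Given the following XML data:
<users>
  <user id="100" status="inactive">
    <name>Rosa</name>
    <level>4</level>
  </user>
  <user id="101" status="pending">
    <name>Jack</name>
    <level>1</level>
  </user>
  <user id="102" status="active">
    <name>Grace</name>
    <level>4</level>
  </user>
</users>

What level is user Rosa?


Finding user: Rosa
<level>4</level>

ANSWER: 4


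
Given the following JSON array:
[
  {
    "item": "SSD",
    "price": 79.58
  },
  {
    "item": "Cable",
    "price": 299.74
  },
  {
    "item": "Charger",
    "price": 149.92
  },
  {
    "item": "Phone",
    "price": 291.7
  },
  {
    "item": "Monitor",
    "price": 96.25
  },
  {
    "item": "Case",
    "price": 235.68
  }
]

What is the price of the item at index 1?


Array index 1 -> Cable
price = 299.74

ANSWER: 299.74


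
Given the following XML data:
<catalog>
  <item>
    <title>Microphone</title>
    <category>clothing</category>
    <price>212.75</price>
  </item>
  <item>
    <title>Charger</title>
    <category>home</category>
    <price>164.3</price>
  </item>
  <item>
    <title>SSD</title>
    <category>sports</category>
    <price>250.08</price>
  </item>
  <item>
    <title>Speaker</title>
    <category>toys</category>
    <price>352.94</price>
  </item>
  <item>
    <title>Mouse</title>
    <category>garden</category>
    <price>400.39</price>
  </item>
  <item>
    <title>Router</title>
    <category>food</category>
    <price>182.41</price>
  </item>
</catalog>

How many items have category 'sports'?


Scanning <item> elements for <category>sports</category>:
  Item 3: SSD -> MATCH
Count: 1

ANSWER: 1


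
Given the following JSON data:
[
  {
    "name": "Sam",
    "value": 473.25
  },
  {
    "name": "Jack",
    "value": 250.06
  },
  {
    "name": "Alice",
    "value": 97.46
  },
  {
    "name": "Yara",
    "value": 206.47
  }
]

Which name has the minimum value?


Comparing values:
  Sam: 473.25
  Jack: 250.06
  Alice: 97.46
  Yara: 206.47
Minimum: Alice (97.46)

ANSWER: Alice


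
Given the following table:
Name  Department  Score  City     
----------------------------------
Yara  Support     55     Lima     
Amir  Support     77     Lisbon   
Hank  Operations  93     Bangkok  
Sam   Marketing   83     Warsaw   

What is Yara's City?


Row 1: Yara
City = Lima

ANSWER: Lima


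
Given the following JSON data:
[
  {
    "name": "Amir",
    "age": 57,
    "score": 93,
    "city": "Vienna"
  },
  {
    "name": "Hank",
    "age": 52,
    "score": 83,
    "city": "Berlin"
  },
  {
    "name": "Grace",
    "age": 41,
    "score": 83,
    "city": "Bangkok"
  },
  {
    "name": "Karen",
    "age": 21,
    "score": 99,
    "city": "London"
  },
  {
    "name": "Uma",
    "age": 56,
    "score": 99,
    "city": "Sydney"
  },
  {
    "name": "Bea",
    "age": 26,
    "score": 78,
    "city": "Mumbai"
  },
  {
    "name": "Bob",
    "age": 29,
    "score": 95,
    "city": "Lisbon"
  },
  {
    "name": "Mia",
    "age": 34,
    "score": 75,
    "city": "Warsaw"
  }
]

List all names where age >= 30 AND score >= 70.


Checking both conditions:
  Amir (age=57, score=93) -> YES
  Hank (age=52, score=83) -> YES
  Grace (age=41, score=83) -> YES
  Karen (age=21, score=99) -> no
  Uma (age=56, score=99) -> YES
  Bea (age=26, score=78) -> no
  Bob (age=29, score=95) -> no
  Mia (age=34, score=75) -> YES


ANSWER: Amir, Hank, Grace, Uma, Mia


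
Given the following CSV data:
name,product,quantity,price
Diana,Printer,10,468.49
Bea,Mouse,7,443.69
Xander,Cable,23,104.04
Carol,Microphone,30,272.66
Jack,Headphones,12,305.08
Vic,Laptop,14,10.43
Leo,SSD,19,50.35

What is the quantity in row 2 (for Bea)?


Row 2: Bea
Column 'quantity' = 7

ANSWER: 7


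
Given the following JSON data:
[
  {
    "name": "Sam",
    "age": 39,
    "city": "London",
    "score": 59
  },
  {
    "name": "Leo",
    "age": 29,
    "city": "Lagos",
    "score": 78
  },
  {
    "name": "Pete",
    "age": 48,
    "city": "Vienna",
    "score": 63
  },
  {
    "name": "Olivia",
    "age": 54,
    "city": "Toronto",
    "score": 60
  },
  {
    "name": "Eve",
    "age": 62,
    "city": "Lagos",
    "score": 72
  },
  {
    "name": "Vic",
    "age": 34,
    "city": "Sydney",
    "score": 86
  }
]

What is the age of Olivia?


Looking up record where name = Olivia
Record index: 3
Field 'age' = 54

ANSWER: 54


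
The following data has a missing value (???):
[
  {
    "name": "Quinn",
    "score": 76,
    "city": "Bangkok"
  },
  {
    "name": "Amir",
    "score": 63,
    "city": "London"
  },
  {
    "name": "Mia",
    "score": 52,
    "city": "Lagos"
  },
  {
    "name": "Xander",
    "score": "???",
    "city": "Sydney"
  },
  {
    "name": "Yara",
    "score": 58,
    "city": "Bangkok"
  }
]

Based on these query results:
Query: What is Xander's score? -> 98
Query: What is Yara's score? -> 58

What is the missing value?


The missing value is Xander's score
From query: Xander's score = 98

ANSWER: 98


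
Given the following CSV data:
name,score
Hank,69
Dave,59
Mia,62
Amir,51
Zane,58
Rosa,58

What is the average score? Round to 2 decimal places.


Scores: 69, 59, 62, 51, 58, 58
Sum = 357
Count = 6
Average = 357 / 6 = 59.50

ANSWER: 59.50


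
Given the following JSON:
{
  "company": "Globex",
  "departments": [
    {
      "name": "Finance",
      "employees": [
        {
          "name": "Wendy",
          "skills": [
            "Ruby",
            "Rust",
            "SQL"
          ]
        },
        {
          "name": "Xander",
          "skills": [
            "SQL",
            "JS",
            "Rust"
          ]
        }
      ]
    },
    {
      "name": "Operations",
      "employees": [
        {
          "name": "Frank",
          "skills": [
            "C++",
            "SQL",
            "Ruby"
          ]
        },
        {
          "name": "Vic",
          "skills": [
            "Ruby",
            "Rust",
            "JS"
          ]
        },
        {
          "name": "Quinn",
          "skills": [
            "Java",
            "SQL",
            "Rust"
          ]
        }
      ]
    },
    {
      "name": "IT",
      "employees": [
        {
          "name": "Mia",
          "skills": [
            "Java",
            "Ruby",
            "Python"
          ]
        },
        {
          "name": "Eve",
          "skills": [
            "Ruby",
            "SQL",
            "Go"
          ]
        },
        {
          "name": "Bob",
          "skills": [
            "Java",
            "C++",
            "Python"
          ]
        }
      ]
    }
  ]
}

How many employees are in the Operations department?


Path: departments[1].employees
Count: 3

ANSWER: 3


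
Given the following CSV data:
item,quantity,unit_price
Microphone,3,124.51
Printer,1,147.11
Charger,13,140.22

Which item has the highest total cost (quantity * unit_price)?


Computing row totals:
  Microphone: 373.53
  Printer: 147.11
  Charger: 1822.86
Maximum: Charger (1822.86)

ANSWER: Charger


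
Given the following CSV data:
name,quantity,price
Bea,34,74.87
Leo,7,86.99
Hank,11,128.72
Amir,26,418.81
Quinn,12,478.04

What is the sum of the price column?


Values in 'price' column:
  Row 1: 74.87
  Row 2: 86.99
  Row 3: 128.72
  Row 4: 418.81
  Row 5: 478.04
Sum = 74.87 + 86.99 + 128.72 + 418.81 + 478.04 = 1187.43

ANSWER: 1187.43


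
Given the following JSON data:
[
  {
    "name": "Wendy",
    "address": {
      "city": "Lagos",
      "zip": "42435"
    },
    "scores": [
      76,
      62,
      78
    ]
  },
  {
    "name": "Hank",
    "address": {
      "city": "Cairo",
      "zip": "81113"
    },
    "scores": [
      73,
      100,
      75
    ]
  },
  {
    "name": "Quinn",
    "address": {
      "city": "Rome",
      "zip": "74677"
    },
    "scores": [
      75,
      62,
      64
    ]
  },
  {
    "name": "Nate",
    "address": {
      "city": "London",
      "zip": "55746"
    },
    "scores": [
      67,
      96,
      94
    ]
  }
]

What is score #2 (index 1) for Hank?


Path: records[1].scores[1]
Value: 100

ANSWER: 100


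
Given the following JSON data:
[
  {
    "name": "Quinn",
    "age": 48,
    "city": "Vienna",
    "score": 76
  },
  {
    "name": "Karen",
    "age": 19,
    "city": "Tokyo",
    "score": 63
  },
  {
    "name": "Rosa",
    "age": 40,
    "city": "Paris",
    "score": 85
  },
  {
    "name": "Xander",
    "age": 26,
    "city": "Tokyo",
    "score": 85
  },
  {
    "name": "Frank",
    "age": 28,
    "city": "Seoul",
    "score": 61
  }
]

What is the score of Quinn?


Looking up record where name = Quinn
Record index: 0
Field 'score' = 76

ANSWER: 76


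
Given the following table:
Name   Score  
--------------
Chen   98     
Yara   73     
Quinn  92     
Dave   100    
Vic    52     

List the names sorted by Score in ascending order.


Sorting by Score (ascending):
  Vic: 52
  Yara: 73
  Quinn: 92
  Chen: 98
  Dave: 100


ANSWER: Vic, Yara, Quinn, Chen, Dave


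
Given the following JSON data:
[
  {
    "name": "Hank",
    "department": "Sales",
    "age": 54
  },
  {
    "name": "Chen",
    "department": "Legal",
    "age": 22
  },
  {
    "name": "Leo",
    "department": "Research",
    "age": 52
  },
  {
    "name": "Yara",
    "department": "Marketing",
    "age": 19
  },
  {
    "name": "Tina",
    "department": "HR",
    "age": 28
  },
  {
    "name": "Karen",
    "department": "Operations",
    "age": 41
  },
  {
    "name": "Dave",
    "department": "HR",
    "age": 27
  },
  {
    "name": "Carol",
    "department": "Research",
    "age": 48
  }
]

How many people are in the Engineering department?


Scanning records for department = Engineering
  No matches found
Count: 0

ANSWER: 0


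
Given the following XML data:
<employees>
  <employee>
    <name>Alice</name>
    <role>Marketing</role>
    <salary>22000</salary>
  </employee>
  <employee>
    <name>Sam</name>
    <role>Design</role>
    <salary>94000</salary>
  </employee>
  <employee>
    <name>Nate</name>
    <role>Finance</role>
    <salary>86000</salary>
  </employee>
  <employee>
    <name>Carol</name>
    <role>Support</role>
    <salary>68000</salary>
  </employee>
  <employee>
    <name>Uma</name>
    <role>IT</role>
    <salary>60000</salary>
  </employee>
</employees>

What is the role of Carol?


Searching for <employee> with <name>Carol</name>
Found at position 4
<role>Support</role>

ANSWER: Support


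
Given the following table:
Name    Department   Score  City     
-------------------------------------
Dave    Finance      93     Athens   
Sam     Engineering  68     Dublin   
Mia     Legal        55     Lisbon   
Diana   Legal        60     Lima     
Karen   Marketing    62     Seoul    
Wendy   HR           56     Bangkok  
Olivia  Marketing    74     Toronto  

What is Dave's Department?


Row 1: Dave
Department = Finance

ANSWER: Finance


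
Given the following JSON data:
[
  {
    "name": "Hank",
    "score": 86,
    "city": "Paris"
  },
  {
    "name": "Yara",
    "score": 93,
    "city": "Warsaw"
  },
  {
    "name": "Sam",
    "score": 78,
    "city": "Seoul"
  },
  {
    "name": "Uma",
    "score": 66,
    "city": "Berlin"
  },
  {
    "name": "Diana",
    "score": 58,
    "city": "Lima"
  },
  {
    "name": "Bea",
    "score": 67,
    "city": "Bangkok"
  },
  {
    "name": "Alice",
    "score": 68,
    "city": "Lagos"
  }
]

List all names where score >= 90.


Filtering records where score >= 90:
  Hank (score=86) -> no
  Yara (score=93) -> YES
  Sam (score=78) -> no
  Uma (score=66) -> no
  Diana (score=58) -> no
  Bea (score=67) -> no
  Alice (score=68) -> no


ANSWER: Yara


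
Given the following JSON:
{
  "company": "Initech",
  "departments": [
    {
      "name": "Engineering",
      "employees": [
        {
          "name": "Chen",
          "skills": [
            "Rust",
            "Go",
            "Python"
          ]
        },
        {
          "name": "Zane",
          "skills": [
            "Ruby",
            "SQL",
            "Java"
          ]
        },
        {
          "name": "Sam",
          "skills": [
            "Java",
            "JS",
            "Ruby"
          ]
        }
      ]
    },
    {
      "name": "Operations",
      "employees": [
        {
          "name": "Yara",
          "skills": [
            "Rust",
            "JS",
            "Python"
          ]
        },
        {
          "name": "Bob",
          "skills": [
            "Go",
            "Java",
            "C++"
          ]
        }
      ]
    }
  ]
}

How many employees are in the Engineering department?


Path: departments[0].employees
Count: 3

ANSWER: 3


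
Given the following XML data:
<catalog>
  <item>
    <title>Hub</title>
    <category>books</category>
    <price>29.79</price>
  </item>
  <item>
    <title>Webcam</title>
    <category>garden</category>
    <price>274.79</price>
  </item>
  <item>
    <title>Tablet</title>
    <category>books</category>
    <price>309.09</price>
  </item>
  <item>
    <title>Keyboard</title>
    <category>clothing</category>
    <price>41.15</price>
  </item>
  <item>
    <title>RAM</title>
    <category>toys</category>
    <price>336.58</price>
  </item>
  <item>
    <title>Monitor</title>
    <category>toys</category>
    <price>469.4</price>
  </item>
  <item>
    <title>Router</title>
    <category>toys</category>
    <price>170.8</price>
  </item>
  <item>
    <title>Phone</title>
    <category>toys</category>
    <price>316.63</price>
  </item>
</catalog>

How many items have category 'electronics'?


Scanning <item> elements for <category>electronics</category>:
Count: 0

ANSWER: 0


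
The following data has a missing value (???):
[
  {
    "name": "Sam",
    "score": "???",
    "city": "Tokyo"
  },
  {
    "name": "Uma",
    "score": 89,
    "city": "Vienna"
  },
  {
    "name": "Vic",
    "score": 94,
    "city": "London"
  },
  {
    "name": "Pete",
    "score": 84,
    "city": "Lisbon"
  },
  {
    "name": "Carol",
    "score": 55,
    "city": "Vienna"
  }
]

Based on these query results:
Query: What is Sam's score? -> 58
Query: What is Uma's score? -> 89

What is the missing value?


The missing value is Sam's score
From query: Sam's score = 58

ANSWER: 58


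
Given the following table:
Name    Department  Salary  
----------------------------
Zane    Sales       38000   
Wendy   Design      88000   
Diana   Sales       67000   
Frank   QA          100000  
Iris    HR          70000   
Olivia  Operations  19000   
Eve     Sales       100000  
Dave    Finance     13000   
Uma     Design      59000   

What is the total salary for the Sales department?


Sales department members:
  Zane: 38000
  Diana: 67000
  Eve: 100000
Total = 38000 + 67000 + 100000 = 205000

ANSWER: 205000


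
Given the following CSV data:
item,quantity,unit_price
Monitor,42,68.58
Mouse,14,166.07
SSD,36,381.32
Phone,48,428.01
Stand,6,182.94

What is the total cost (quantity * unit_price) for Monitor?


Row: Monitor
quantity = 42
unit_price = 68.58
total = 42 * 68.58 = 2880.36

ANSWER: 2880.36


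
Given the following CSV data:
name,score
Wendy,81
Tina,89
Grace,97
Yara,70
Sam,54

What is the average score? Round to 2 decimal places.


Scores: 81, 89, 97, 70, 54
Sum = 391
Count = 5
Average = 391 / 5 = 78.20

ANSWER: 78.20


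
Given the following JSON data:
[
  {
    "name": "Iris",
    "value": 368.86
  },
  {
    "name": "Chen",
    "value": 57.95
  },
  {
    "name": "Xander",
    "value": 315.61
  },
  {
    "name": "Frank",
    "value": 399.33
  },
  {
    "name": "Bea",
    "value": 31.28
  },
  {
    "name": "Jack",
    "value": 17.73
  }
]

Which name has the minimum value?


Comparing values:
  Iris: 368.86
  Chen: 57.95
  Xander: 315.61
  Frank: 399.33
  Bea: 31.28
  Jack: 17.73
Minimum: Jack (17.73)

ANSWER: Jack


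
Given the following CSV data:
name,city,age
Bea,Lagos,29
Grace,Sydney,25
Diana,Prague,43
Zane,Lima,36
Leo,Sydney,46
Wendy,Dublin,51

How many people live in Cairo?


Scanning city column for 'Cairo':
Total matches: 0

ANSWER: 0


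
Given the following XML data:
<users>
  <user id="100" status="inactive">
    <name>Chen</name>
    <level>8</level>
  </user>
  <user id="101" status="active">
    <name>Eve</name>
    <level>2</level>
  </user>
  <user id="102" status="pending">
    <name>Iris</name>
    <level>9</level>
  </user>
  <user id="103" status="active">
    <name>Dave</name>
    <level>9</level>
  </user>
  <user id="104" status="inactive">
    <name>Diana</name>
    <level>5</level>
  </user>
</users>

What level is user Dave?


Finding user: Dave
<level>9</level>

ANSWER: 9


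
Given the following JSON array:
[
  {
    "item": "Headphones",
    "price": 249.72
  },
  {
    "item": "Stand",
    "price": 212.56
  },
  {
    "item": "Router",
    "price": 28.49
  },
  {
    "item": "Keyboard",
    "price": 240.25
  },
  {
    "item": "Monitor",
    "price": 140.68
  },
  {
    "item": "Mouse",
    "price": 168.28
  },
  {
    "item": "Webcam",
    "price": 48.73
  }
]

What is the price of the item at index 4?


Array index 4 -> Monitor
price = 140.68

ANSWER: 140.68


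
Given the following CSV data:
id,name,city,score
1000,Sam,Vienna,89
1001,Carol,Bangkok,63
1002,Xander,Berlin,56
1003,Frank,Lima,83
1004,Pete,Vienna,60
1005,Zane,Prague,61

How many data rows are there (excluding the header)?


Counting rows (excluding header):
Header: id,name,city,score
Data rows: 6

ANSWER: 6


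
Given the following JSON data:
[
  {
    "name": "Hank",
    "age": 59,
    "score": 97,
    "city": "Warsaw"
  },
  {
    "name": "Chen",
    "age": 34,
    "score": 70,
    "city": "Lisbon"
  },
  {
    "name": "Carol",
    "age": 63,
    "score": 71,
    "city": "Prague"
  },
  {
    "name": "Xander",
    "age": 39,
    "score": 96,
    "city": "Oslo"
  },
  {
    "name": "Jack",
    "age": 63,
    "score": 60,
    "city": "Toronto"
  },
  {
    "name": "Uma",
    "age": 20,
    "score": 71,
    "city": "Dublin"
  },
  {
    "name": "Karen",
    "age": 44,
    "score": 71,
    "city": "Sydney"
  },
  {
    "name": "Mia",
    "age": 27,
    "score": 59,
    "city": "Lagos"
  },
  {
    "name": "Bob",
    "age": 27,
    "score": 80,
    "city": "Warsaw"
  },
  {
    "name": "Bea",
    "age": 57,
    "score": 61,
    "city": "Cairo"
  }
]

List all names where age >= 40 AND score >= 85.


Checking both conditions:
  Hank (age=59, score=97) -> YES
  Chen (age=34, score=70) -> no
  Carol (age=63, score=71) -> no
  Xander (age=39, score=96) -> no
  Jack (age=63, score=60) -> no
  Uma (age=20, score=71) -> no
  Karen (age=44, score=71) -> no
  Mia (age=27, score=59) -> no
  Bob (age=27, score=80) -> no
  Bea (age=57, score=61) -> no


ANSWER: Hank


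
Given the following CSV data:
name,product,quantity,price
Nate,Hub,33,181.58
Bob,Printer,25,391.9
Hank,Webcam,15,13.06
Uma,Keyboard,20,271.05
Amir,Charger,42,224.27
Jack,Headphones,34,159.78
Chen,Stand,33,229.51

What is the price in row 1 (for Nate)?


Row 1: Nate
Column 'price' = 181.58

ANSWER: 181.58


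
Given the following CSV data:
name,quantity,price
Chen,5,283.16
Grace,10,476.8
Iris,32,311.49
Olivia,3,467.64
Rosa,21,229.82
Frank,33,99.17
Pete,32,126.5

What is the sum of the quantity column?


Values in 'quantity' column:
  Row 1: 5
  Row 2: 10
  Row 3: 32
  Row 4: 3
  Row 5: 21
  Row 6: 33
  Row 7: 32
Sum = 5 + 10 + 32 + 3 + 21 + 33 + 32 = 136

ANSWER: 136


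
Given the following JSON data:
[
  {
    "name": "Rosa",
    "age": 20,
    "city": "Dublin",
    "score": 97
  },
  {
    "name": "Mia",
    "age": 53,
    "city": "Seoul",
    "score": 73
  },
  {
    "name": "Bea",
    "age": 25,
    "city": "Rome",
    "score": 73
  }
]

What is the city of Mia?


Looking up record where name = Mia
Record index: 1
Field 'city' = Seoul

ANSWER: Seoul


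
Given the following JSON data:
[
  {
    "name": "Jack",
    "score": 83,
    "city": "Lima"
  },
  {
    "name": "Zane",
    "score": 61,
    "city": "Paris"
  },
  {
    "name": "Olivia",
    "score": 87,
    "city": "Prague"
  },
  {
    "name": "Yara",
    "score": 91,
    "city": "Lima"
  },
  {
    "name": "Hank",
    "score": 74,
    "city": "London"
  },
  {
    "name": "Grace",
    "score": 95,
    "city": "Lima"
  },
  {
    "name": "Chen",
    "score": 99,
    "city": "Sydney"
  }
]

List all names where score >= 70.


Filtering records where score >= 70:
  Jack (score=83) -> YES
  Zane (score=61) -> no
  Olivia (score=87) -> YES
  Yara (score=91) -> YES
  Hank (score=74) -> YES
  Grace (score=95) -> YES
  Chen (score=99) -> YES


ANSWER: Jack, Olivia, Yara, Hank, Grace, Chen


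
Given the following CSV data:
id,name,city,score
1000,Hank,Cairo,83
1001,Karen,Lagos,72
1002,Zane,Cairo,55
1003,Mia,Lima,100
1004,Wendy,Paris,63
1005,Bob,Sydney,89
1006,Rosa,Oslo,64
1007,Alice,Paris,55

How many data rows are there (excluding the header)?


Counting rows (excluding header):
Header: id,name,city,score
Data rows: 8

ANSWER: 8


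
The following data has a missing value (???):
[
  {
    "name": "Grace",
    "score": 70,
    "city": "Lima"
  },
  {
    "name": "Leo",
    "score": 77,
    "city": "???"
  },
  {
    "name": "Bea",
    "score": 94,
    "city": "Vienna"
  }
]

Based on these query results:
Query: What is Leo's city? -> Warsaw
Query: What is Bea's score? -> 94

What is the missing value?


The missing value is Leo's city
From query: Leo's city = Warsaw

ANSWER: Warsaw


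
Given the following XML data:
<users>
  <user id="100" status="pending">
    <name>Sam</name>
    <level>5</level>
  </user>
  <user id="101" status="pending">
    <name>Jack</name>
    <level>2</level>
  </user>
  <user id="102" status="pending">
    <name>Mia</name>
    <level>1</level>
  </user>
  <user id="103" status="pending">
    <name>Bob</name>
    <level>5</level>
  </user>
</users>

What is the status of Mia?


Finding user with name = Mia
user id="102" status="pending"

ANSWER: pending


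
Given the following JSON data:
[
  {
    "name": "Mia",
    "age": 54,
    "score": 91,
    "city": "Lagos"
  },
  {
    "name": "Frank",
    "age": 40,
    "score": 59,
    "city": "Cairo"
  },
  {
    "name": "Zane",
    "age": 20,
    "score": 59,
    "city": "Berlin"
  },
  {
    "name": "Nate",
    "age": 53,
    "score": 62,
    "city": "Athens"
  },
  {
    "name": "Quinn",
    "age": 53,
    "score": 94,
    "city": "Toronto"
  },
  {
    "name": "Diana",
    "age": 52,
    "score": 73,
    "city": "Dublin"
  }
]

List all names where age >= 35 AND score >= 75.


Checking both conditions:
  Mia (age=54, score=91) -> YES
  Frank (age=40, score=59) -> no
  Zane (age=20, score=59) -> no
  Nate (age=53, score=62) -> no
  Quinn (age=53, score=94) -> YES
  Diana (age=52, score=73) -> no


ANSWER: Mia, Quinn


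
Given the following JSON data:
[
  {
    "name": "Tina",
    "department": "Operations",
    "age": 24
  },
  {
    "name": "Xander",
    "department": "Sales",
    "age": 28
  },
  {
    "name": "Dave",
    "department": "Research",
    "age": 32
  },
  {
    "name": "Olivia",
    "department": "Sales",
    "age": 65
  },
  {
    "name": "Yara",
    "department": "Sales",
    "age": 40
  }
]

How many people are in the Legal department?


Scanning records for department = Legal
  No matches found
Count: 0

ANSWER: 0


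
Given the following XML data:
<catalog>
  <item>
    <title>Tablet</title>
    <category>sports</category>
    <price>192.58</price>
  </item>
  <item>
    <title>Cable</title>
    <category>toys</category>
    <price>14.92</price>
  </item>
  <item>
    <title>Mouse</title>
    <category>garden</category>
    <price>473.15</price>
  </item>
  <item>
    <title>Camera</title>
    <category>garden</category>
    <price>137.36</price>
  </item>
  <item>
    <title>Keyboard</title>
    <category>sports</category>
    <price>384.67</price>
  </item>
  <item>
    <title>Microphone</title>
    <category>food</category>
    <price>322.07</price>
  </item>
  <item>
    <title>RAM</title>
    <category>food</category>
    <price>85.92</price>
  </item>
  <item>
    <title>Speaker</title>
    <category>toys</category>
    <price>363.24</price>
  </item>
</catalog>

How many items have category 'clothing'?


Scanning <item> elements for <category>clothing</category>:
Count: 0

ANSWER: 0


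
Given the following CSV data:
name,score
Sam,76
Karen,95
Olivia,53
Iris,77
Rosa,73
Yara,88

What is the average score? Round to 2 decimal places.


Scores: 76, 95, 53, 77, 73, 88
Sum = 462
Count = 6
Average = 462 / 6 = 77.00

ANSWER: 77.00


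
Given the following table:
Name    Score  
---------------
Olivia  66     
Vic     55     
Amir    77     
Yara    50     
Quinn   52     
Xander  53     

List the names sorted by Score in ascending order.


Sorting by Score (ascending):
  Yara: 50
  Quinn: 52
  Xander: 53
  Vic: 55
  Olivia: 66
  Amir: 77


ANSWER: Yara, Quinn, Xander, Vic, Olivia, Amir


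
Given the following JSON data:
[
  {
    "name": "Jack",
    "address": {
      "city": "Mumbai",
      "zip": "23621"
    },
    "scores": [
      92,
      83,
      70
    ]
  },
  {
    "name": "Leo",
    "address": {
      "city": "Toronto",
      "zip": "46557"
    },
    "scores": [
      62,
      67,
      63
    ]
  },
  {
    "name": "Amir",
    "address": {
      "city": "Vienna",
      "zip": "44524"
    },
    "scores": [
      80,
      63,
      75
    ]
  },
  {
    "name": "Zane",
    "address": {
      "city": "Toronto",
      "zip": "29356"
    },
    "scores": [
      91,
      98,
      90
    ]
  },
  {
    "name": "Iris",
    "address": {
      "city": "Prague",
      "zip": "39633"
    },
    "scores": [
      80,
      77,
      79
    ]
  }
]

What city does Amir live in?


Path: records[2].address.city
Value: Vienna

ANSWER: Vienna


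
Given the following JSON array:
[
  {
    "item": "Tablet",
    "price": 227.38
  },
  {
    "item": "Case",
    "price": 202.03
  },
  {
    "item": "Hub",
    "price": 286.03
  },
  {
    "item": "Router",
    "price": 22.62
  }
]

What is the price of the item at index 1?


Array index 1 -> Case
price = 202.03

ANSWER: 202.03


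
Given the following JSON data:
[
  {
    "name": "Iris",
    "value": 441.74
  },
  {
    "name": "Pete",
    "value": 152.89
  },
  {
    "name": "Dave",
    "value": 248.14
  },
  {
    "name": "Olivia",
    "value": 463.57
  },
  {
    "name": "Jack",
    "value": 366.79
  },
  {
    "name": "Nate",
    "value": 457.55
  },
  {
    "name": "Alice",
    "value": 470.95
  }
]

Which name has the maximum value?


Comparing values:
  Iris: 441.74
  Pete: 152.89
  Dave: 248.14
  Olivia: 463.57
  Jack: 366.79
  Nate: 457.55
  Alice: 470.95
Maximum: Alice (470.95)

ANSWER: Alice


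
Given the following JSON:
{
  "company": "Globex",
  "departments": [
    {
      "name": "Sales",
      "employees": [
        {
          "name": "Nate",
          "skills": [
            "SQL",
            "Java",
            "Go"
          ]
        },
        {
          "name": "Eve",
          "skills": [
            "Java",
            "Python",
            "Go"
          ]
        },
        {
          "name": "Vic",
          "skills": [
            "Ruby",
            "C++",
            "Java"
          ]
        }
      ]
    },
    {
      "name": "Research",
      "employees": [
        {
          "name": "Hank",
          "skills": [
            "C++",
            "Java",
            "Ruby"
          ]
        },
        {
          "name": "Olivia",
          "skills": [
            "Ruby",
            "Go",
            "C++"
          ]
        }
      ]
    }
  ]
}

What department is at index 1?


Path: departments[1].name
Value: Research

ANSWER: Research


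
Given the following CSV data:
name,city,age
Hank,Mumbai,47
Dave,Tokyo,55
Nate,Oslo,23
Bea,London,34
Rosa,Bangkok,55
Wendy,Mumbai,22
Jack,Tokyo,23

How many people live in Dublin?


Scanning city column for 'Dublin':
Total matches: 0

ANSWER: 0


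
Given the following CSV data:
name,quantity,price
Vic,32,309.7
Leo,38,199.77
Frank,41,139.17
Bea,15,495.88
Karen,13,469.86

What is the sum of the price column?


Values in 'price' column:
  Row 1: 309.7
  Row 2: 199.77
  Row 3: 139.17
  Row 4: 495.88
  Row 5: 469.86
Sum = 309.7 + 199.77 + 139.17 + 495.88 + 469.86 = 1614.38

ANSWER: 1614.38


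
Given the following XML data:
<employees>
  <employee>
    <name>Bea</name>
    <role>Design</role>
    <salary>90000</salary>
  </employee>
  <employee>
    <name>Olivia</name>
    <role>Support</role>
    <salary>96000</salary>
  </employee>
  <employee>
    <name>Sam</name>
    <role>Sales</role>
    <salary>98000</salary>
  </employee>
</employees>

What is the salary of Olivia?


Searching for <employee> with <name>Olivia</name>
Found at position 2
<salary>96000</salary>

ANSWER: 96000


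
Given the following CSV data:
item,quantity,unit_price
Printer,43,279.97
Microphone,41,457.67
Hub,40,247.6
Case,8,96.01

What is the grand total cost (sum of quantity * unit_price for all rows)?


Computing row totals:
  Printer: 43 * 279.97 = 12038.71
  Microphone: 41 * 457.67 = 18764.47
  Hub: 40 * 247.6 = 9904.0
  Case: 8 * 96.01 = 768.08
Grand total = 12038.71 + 18764.47 + 9904.0 + 768.08 = 41475.26

ANSWER: 41475.26


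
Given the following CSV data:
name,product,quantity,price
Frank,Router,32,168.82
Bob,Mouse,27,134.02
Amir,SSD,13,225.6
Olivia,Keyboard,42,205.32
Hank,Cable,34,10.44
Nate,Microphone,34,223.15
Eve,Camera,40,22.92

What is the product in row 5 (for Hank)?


Row 5: Hank
Column 'product' = Cable

ANSWER: Cable


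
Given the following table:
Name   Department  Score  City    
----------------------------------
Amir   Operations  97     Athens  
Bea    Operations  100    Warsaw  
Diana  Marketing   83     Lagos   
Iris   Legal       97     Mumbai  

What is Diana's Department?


Row 3: Diana
Department = Marketing

ANSWER: Marketing


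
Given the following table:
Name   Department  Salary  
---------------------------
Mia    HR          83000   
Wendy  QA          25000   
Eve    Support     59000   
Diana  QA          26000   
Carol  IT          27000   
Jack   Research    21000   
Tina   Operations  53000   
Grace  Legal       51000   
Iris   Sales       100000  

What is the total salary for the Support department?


Support department members:
  Eve: 59000
Total = 59000 = 59000

ANSWER: 59000


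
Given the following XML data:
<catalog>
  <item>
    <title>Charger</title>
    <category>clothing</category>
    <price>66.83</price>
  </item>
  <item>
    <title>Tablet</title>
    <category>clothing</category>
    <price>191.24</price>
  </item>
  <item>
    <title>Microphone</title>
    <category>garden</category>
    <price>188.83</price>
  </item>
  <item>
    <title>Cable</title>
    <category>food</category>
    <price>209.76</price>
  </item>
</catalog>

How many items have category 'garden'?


Scanning <item> elements for <category>garden</category>:
  Item 3: Microphone -> MATCH
Count: 1

ANSWER: 1


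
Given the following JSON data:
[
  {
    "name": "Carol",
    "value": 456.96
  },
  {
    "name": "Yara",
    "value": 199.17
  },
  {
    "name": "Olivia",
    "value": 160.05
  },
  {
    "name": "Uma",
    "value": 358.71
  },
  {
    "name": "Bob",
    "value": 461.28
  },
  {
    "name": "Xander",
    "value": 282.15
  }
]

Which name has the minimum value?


Comparing values:
  Carol: 456.96
  Yara: 199.17
  Olivia: 160.05
  Uma: 358.71
  Bob: 461.28
  Xander: 282.15
Minimum: Olivia (160.05)

ANSWER: Olivia


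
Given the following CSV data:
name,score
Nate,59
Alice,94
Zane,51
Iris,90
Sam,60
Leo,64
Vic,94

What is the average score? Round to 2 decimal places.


Scores: 59, 94, 51, 90, 60, 64, 94
Sum = 512
Count = 7
Average = 512 / 7 = 73.14

ANSWER: 73.14


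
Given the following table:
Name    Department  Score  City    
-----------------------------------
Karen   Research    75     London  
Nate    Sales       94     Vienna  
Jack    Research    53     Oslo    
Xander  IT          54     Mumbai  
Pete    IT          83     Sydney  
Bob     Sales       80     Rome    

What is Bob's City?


Row 6: Bob
City = Rome

ANSWER: Rome


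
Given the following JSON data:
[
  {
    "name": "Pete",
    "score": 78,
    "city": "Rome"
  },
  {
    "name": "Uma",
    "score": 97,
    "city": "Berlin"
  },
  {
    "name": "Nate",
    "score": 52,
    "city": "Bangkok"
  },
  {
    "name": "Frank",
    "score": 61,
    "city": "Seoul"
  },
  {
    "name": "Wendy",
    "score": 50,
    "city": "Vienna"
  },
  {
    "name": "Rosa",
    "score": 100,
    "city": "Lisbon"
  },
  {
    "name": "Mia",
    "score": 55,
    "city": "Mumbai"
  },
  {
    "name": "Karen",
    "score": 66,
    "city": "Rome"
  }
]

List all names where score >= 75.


Filtering records where score >= 75:
  Pete (score=78) -> YES
  Uma (score=97) -> YES
  Nate (score=52) -> no
  Frank (score=61) -> no
  Wendy (score=50) -> no
  Rosa (score=100) -> YES
  Mia (score=55) -> no
  Karen (score=66) -> no


ANSWER: Pete, Uma, Rosa


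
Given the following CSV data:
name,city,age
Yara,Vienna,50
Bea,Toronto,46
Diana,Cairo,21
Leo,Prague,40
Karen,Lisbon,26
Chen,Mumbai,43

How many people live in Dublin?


Scanning city column for 'Dublin':
Total matches: 0

ANSWER: 0


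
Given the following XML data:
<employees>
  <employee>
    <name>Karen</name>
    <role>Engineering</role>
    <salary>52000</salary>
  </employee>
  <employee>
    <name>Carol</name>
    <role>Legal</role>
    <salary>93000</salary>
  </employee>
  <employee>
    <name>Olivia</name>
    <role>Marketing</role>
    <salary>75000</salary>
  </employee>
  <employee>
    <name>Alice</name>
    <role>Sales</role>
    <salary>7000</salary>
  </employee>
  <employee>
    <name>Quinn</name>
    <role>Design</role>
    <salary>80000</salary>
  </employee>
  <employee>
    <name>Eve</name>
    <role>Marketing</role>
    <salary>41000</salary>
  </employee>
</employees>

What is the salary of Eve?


Searching for <employee> with <name>Eve</name>
Found at position 6
<salary>41000</salary>

ANSWER: 41000


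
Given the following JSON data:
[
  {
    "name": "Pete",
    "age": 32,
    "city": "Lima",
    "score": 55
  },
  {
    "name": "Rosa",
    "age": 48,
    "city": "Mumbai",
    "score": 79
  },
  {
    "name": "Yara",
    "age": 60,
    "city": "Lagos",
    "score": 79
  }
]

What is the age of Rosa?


Looking up record where name = Rosa
Record index: 1
Field 'age' = 48

ANSWER: 48


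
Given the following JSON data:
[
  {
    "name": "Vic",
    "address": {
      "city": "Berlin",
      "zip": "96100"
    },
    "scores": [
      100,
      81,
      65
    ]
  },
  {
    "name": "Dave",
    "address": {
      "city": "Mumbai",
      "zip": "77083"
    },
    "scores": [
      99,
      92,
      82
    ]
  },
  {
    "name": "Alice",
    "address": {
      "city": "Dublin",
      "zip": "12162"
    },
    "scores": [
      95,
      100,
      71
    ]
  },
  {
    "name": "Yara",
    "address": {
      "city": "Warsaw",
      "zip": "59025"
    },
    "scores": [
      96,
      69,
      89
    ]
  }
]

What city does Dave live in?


Path: records[1].address.city
Value: Mumbai

ANSWER: Mumbai


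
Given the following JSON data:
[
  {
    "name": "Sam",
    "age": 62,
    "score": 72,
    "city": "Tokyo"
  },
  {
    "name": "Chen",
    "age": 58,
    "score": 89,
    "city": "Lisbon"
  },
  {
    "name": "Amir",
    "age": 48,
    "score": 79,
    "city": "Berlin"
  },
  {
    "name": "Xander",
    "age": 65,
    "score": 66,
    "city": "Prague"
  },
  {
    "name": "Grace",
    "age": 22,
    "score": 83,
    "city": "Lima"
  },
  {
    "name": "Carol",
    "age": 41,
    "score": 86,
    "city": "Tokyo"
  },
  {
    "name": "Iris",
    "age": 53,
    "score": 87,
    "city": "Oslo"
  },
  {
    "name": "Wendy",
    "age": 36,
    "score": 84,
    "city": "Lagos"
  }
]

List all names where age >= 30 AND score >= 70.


Checking both conditions:
  Sam (age=62, score=72) -> YES
  Chen (age=58, score=89) -> YES
  Amir (age=48, score=79) -> YES
  Xander (age=65, score=66) -> no
  Grace (age=22, score=83) -> no
  Carol (age=41, score=86) -> YES
  Iris (age=53, score=87) -> YES
  Wendy (age=36, score=84) -> YES


ANSWER: Sam, Chen, Amir, Carol, Iris, Wendy
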